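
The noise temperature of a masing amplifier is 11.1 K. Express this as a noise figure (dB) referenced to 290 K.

0.163 dB

F = 1 + T_e/T₀ = 1 + 11.1/290 = 1.03828
NF = 10 log₁₀(1.03828) = 0.163 dB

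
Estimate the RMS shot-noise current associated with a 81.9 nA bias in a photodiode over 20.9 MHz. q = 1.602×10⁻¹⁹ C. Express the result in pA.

I_n = √(2qI·B)
2qI·B = 2 × 1.602×10⁻¹⁹ × 8.19×10⁻⁸ × 2.09×10⁷ = 5.48×10⁻¹⁹ A²
I_n = √(5.48×10⁻¹⁹) = 7.41×10⁻¹⁰ A = 741 pA

741 pA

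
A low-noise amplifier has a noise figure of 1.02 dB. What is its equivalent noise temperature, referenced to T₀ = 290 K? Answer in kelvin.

F = 10^(1.02/10) = 1.26474
T_e = (F − 1)·T₀ = (1.26474 − 1) × 290 = 76.8 K

76.8 K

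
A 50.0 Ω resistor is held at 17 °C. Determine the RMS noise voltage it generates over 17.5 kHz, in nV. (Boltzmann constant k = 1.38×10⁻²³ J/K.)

T = 17 °C + 273.15 = 290.15 K
V_n = √(4kTRB)
4kTRB = 4 × 1.38×10⁻²³ × 290.15 × 5.00×10¹ × 1.75×10⁴ = 1.40×10⁻¹⁴ V²
V_n = √(1.40×10⁻¹⁴) = 1.18×10⁻⁷ V = 118 nV

118 nV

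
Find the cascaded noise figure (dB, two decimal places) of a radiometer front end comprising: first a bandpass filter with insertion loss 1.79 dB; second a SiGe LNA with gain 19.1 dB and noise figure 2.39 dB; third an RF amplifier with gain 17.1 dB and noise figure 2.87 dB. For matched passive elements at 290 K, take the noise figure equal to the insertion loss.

4.21 dB

Convert to linear (a loss of L dB is a gain of −L dB): F_i = 10^(NF_i/10), G_i = 10^(G_i,dB/10)
  Stage 1: F_1 = 10^(1.79/10) = 1.510, G_1 = 10^(−1.79/10) = 0.6622
  Stage 2: F_2 = 10^(2.39/10) = 1.734, G_2 = 10^(19.1/10) = 81.28
  Stage 3: F_3 = 10^(2.87/10) = 1.936, G_3 = 10^(17.1/10) = 51.29
Friis cascade:
  F = 1.510 + (1.734 − 1)/0.6622 + (1.936 − 1)/53.83 = 2.636
NF = 10 log₁₀(2.636) = 4.21 dB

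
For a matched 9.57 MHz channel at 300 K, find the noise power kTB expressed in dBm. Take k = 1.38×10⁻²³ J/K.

P_n = kTB = 1.38×10⁻²³ × 300 × 9.57×10⁶ = 3.96×10⁻¹⁴ W
In dBm: 10 log₁₀(3.96×10⁻¹⁴ / 10⁻³) = −104.0 dBm

−104.0 dBm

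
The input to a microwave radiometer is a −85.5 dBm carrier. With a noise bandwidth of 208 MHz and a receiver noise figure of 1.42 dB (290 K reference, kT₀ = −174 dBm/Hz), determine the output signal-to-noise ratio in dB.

3.9 dB

Noise floor: N = −174 + 10 log₁₀(B) + NF
10 log₁₀(2.08×10⁸) = 83.18 dB
N = −174 + 83.18 + 1.42 = −89.40 dBm
SNR = P_sig − N = −85.5 − (−89.40) = 3.90 dB → 3.9 dB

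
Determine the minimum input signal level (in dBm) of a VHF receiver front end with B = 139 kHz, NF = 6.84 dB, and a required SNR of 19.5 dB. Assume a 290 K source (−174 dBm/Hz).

−96.2 dBm

Sensitivity = −174 + 10 log₁₀(B) + NF + SNR_min
= −174 + 51.43 + 6.84 + 19.5
= −96.23 dBm → −96.2 dBm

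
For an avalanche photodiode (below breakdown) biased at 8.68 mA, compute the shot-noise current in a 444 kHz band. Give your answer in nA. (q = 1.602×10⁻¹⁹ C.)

35.1 nA

I_n = √(2qI·B)
2qI·B = 2 × 1.602×10⁻¹⁹ × 8.68×10⁻³ × 4.44×10⁵ = 1.23×10⁻¹⁵ A²
I_n = √(1.23×10⁻¹⁵) = 3.51×10⁻⁸ A = 35.1 nA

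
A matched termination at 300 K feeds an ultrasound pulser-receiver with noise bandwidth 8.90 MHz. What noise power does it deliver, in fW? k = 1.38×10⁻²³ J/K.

36.8 fW

P_n = kTB = 1.38×10⁻²³ × 300 × 8.90×10⁶ = 3.68×10⁻¹⁴ W = 36.8 fW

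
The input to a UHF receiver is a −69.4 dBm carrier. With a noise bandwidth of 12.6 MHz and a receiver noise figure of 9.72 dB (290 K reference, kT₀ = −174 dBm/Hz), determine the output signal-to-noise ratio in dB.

Noise floor: N = −174 + 10 log₁₀(B) + NF
10 log₁₀(1.26×10⁷) = 71 dB
N = −174 + 71 + 9.72 = −93.28 dBm
SNR = P_sig − N = −69.4 − (−93.28) = 23.88 dB → 23.9 dB

23.9 dB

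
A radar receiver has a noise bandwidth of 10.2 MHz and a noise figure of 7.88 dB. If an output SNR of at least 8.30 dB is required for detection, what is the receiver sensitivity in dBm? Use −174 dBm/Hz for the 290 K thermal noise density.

−87.7 dBm

Sensitivity = −174 + 10 log₁₀(B) + NF + SNR_min
= −174 + 70.09 + 7.88 + 8.30
= −87.73 dBm → −87.7 dBm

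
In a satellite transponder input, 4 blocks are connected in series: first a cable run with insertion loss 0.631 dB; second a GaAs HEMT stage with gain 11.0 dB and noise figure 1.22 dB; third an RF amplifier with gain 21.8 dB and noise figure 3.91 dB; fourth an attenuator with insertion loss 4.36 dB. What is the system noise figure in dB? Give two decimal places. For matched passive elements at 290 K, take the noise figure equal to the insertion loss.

2.22 dB

Convert to linear (a loss of L dB is a gain of −L dB): F_i = 10^(NF_i/10), G_i = 10^(G_i,dB/10)
  Stage 1: F_1 = 10^(0.631/10) = 1.156, G_1 = 10^(−0.631/10) = 0.8648
  Stage 2: F_2 = 10^(1.22/10) = 1.324, G_2 = 10^(11.0/10) = 12.59
  Stage 3: F_3 = 10^(3.91/10) = 2.460, G_3 = 10^(21.8/10) = 151.4
  Stage 4: F_4 = 10^(4.36/10) = 2.729, G_4 = 10^(−4.36/10) = 0.3664
Friis cascade:
  F = 1.156 + (1.324 − 1)/0.8648 + (2.460 − 1)/10.89 + (2.729 − 1)/1648 = 1.667
NF = 10 log₁₀(1.667) = 2.22 dB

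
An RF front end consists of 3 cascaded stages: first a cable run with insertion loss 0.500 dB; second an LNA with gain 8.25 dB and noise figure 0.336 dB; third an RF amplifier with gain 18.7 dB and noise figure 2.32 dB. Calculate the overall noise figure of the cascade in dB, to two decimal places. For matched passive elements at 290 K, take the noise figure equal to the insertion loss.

Convert to linear (a loss of L dB is a gain of −L dB): F_i = 10^(NF_i/10), G_i = 10^(G_i,dB/10)
  Stage 1: F_1 = 10^(0.500/10) = 1.122, G_1 = 10^(−0.500/10) = 0.8913
  Stage 2: F_2 = 10^(0.336/10) = 1.080, G_2 = 10^(8.25/10) = 6.683
  Stage 3: F_3 = 10^(2.32/10) = 1.706, G_3 = 10^(18.7/10) = 74.13
Friis cascade:
  F = 1.122 + (1.080 − 1)/0.8913 + (1.706 − 1)/5.957 = 1.331
NF = 10 log₁₀(1.331) = 1.24 dB

1.24 dB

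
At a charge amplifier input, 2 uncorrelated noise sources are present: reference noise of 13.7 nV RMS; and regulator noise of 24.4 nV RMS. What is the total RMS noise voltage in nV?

Uncorrelated sources add in power (mean-square): V_tot = √(ΣV_i²)
V_tot = √[(1.37×10⁻⁸)² + (2.44×10⁻⁸)²] = 2.80×10⁻⁸ V = 28.0 nV

28.0 nV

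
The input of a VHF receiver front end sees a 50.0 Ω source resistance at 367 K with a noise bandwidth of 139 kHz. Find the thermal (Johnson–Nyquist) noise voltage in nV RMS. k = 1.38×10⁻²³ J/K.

V_n = √(4kTRB)
4kTRB = 4 × 1.38×10⁻²³ × 367 × 5.00×10¹ × 1.39×10⁵ = 1.41×10⁻¹³ V²
V_n = √(1.41×10⁻¹³) = 3.75×10⁻⁷ V = 375 nV

375 nV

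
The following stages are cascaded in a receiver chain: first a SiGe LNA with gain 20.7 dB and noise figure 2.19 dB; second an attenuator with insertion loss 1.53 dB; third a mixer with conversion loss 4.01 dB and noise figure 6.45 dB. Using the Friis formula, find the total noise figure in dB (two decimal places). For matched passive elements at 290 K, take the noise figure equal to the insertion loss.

Convert to linear (a loss of L dB is a gain of −L dB): F_i = 10^(NF_i/10), G_i = 10^(G_i,dB/10)
  Stage 1: F_1 = 10^(2.19/10) = 1.656, G_1 = 10^(20.7/10) = 117.5
  Stage 2: F_2 = 10^(1.53/10) = 1.422, G_2 = 10^(−1.53/10) = 0.7031
  Stage 3: F_3 = 10^(6.45/10) = 4.416, G_3 = 10^(−4.01/10) = 0.3972
Friis cascade:
  F = 1.656 + (1.422 − 1)/117.5 + (4.416 − 1)/82.60 = 1.701
NF = 10 log₁₀(1.701) = 2.31 dB

2.31 dB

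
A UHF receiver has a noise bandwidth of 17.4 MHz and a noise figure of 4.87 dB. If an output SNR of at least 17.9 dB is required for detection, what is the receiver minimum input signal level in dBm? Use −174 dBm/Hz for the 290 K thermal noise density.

−78.8 dBm

Sensitivity = −174 + 10 log₁₀(B) + NF + SNR_min
= −174 + 72.41 + 4.87 + 17.9
= −78.82 dBm → −78.8 dBm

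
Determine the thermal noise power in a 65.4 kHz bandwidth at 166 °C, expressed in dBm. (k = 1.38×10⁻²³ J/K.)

T = 166 °C + 273.15 = 439.15 K
P_n = kTB = 1.38×10⁻²³ × 439.15 × 6.54×10⁴ = 3.96×10⁻¹⁶ W
In dBm: 10 log₁₀(3.96×10⁻¹⁶ / 10⁻³) = −124.0 dBm

−124.0 dBm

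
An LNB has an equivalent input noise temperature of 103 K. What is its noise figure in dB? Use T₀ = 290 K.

1.32 dB

F = 1 + T_e/T₀ = 1 + 103/290 = 1.35517
NF = 10 log₁₀(1.35517) = 1.32 dB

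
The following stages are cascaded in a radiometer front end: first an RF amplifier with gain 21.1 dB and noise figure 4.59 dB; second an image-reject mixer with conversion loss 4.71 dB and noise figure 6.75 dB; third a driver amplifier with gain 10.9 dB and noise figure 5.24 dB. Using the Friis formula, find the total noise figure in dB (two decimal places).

4.71 dB

Convert to linear (a loss of L dB is a gain of −L dB): F_i = 10^(NF_i/10), G_i = 10^(G_i,dB/10)
  Stage 1: F_1 = 10^(4.59/10) = 2.877, G_1 = 10^(21.1/10) = 128.8
  Stage 2: F_2 = 10^(6.75/10) = 4.732, G_2 = 10^(−4.71/10) = 0.3381
  Stage 3: F_3 = 10^(5.24/10) = 3.342, G_3 = 10^(10.9/10) = 12.30
Friis cascade:
  F = 2.877 + (4.732 − 1)/128.8 + (3.342 − 1)/43.55 = 2.960
NF = 10 log₁₀(2.960) = 4.71 dB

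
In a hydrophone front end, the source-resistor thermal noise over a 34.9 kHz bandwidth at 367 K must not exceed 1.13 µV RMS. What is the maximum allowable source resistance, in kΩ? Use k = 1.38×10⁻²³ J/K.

1.81 kΩ

Johnson–Nyquist: V_n = √(4kTRB) ⇒ R = V_n² / (4kTB)
4kTB = 4 × 1.38×10⁻²³ × 367 × 3.49×10⁴ = 7.07×10⁻¹⁶
R = (1.13×10⁻⁶)² / 7.07×10⁻¹⁶ = 1.81×10³ Ω = 1.81 kΩ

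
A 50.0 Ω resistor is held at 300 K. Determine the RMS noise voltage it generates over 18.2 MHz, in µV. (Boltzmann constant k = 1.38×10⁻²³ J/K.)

3.88 µV

V_n = √(4kTRB)
4kTRB = 4 × 1.38×10⁻²³ × 300 × 5.00×10¹ × 1.82×10⁷ = 1.51×10⁻¹¹ V²
V_n = √(1.51×10⁻¹¹) = 3.88×10⁻⁶ V = 3.88 µV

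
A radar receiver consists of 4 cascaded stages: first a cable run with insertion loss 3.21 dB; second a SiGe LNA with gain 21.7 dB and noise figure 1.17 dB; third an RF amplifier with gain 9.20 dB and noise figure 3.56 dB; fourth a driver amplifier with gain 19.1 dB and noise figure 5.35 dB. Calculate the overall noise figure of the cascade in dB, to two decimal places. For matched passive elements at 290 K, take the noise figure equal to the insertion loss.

Convert to linear (a loss of L dB is a gain of −L dB): F_i = 10^(NF_i/10), G_i = 10^(G_i,dB/10)
  Stage 1: F_1 = 10^(3.21/10) = 2.094, G_1 = 10^(−3.21/10) = 0.4775
  Stage 2: F_2 = 10^(1.17/10) = 1.309, G_2 = 10^(21.7/10) = 147.9
  Stage 3: F_3 = 10^(3.56/10) = 2.270, G_3 = 10^(9.20/10) = 8.318
  Stage 4: F_4 = 10^(5.35/10) = 3.428, G_4 = 10^(19.1/10) = 81.28
Friis cascade:
  F = 2.094 + (1.309 − 1)/0.4775 + (2.270 − 1)/70.63 + (3.428 − 1)/587.5 = 2.764
NF = 10 log₁₀(2.764) = 4.41 dB

4.41 dB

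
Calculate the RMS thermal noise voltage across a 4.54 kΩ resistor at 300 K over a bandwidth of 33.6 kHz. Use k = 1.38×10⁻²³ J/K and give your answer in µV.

1.59 µV

V_n = √(4kTRB)
4kTRB = 4 × 1.38×10⁻²³ × 300 × 4.54×10³ × 3.36×10⁴ = 2.53×10⁻¹² V²
V_n = √(2.53×10⁻¹²) = 1.59×10⁻⁶ V = 1.59 µV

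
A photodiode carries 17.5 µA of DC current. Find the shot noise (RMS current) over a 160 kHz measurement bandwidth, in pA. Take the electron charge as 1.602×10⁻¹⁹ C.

947 pA

I_n = √(2qI·B)
2qI·B = 2 × 1.602×10⁻¹⁹ × 1.75×10⁻⁵ × 1.60×10⁵ = 8.97×10⁻¹⁹ A²
I_n = √(8.97×10⁻¹⁹) = 9.47×10⁻¹⁰ A = 947 pA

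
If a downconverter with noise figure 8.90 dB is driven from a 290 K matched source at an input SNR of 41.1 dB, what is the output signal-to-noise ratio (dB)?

By definition F = SNR_in/SNR_out, so in dB: SNR_out = SNR_in − NF
SNR_out = 41.1 − 8.90 = 32.20 dB

32.20 dB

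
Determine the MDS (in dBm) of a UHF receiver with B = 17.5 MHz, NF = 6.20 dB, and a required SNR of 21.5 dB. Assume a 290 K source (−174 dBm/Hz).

Sensitivity = −174 + 10 log₁₀(B) + NF + SNR_min
= −174 + 72.43 + 6.20 + 21.5
= −73.87 dBm → −73.9 dBm

−73.9 dBm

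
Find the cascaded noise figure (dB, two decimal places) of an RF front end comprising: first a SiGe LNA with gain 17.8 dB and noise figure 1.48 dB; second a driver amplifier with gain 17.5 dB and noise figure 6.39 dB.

1.65 dB

Convert to linear (a loss of L dB is a gain of −L dB): F_i = 10^(NF_i/10), G_i = 10^(G_i,dB/10)
  Stage 1: F_1 = 10^(1.48/10) = 1.406, G_1 = 10^(17.8/10) = 60.26
  Stage 2: F_2 = 10^(6.39/10) = 4.355, G_2 = 10^(17.5/10) = 56.23
Friis cascade:
  F = 1.406 + (4.355 − 1)/60.26 = 1.462
NF = 10 log₁₀(1.462) = 1.65 dB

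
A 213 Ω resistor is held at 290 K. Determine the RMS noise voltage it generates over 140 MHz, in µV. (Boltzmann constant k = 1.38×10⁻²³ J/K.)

V_n = √(4kTRB)
4kTRB = 4 × 1.38×10⁻²³ × 290 × 2.13×10² × 1.40×10⁸ = 4.77×10⁻¹⁰ V²
V_n = √(4.77×10⁻¹⁰) = 2.18×10⁻⁵ V = 21.8 µV

21.8 µV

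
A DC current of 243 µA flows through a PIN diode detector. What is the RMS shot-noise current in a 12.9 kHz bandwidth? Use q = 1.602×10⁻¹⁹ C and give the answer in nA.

1.00 nA

I_n = √(2qI·B)
2qI·B = 2 × 1.602×10⁻¹⁹ × 2.43×10⁻⁴ × 1.29×10⁴ = 1.00×10⁻¹⁸ A²
I_n = √(1.00×10⁻¹⁸) = 1.00×10⁻⁹ A = 1.00 nA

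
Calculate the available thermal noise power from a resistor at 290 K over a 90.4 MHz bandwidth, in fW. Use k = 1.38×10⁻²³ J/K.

362 fW

P_n = kTB = 1.38×10⁻²³ × 290 × 9.04×10⁷ = 3.62×10⁻¹³ W = 362 fW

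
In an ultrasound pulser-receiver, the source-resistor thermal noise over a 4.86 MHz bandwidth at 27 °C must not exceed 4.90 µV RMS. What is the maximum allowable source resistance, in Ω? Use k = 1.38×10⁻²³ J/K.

298 Ω

T = 27 °C + 273.15 = 300.15 K
Johnson–Nyquist: V_n = √(4kTRB) ⇒ R = V_n² / (4kTB)
4kTB = 4 × 1.38×10⁻²³ × 300.15 × 4.86×10⁶ = 8.05×10⁻¹⁴
R = (4.90×10⁻⁶)² / 8.05×10⁻¹⁴ = 2.98×10² Ω = 298 Ω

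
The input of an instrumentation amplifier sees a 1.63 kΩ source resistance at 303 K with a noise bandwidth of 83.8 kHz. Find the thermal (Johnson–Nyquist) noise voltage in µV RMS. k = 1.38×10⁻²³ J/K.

V_n = √(4kTRB)
4kTRB = 4 × 1.38×10⁻²³ × 303 × 1.63×10³ × 8.38×10⁴ = 2.28×10⁻¹² V²
V_n = √(2.28×10⁻¹²) = 1.51×10⁻⁶ V = 1.51 µV

1.51 µV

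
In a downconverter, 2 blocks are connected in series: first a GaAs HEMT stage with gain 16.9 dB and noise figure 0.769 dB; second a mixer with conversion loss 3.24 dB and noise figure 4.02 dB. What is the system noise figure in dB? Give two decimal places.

Convert to linear (a loss of L dB is a gain of −L dB): F_i = 10^(NF_i/10), G_i = 10^(G_i,dB/10)
  Stage 1: F_1 = 10^(0.769/10) = 1.194, G_1 = 10^(16.9/10) = 48.98
  Stage 2: F_2 = 10^(4.02/10) = 2.523, G_2 = 10^(−3.24/10) = 0.4742
Friis cascade:
  F = 1.194 + (2.523 − 1)/48.98 = 1.225
NF = 10 log₁₀(1.225) = 0.88 dB

0.88 dB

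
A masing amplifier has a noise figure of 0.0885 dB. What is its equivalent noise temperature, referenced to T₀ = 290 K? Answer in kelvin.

5.97 K

F = 10^(0.0885/10) = 1.02059
T_e = (F − 1)·T₀ = (1.02059 − 1) × 290 = 5.97 K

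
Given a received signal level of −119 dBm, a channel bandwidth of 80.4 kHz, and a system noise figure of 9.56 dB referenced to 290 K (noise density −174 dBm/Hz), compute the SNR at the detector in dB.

Noise floor: N = −174 + 10 log₁₀(B) + NF
10 log₁₀(8.04×10⁴) = 49.05 dB
N = −174 + 49.05 + 9.56 = −115.39 dBm
SNR = P_sig − N = −119 − (−115.39) = −3.61 dB → −3.6 dB

−3.6 dB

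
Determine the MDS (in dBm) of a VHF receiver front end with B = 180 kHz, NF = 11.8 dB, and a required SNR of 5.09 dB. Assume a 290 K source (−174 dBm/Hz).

Sensitivity = −174 + 10 log₁₀(B) + NF + SNR_min
= −174 + 52.55 + 11.8 + 5.09
= −104.56 dBm → −104.6 dBm

−104.6 dBm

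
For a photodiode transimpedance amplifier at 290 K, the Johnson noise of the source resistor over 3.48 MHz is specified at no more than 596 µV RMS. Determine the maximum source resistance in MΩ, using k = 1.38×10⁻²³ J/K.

6.38 MΩ

Johnson–Nyquist: V_n = √(4kTRB) ⇒ R = V_n² / (4kTB)
4kTB = 4 × 1.38×10⁻²³ × 290 × 3.48×10⁶ = 5.57×10⁻¹⁴
R = (5.96×10⁻⁴)² / 5.57×10⁻¹⁴ = 6.38×10⁶ Ω = 6.38 MΩ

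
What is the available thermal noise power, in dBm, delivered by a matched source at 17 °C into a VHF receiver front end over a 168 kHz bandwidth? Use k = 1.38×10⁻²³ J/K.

−121.7 dBm

T = 17 °C + 273.15 = 290.15 K
P_n = kTB = 1.38×10⁻²³ × 290.15 × 1.68×10⁵ = 6.73×10⁻¹⁶ W
In dBm: 10 log₁₀(6.73×10⁻¹⁶ / 10⁻³) = −121.7 dBm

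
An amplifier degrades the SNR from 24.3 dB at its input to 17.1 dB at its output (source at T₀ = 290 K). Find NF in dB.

NF (dB) = SNR_in(dB) − SNR_out(dB) when the source is at T₀
NF = 24.3 − 17.1 = 7.2 dB

7.2 dB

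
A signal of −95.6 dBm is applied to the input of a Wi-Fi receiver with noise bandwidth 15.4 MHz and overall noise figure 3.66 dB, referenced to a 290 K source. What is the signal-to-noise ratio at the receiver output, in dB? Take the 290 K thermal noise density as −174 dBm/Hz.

2.9 dB

Noise floor: N = −174 + 10 log₁₀(B) + NF
10 log₁₀(1.54×10⁷) = 71.88 dB
N = −174 + 71.88 + 3.66 = −98.46 dBm
SNR = P_sig − N = −95.6 − (−98.46) = 2.86 dB → 2.9 dB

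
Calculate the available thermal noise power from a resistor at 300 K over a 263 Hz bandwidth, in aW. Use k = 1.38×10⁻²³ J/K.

P_n = kTB = 1.38×10⁻²³ × 300 × 2.63×10² = 1.09×10⁻¹⁸ W = 1.09 aW

1.09 aW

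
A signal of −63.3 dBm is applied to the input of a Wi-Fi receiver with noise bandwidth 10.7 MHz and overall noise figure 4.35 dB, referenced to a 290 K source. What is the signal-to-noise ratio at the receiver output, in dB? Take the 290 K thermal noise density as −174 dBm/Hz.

36.1 dB

Noise floor: N = −174 + 10 log₁₀(B) + NF
10 log₁₀(1.07×10⁷) = 70.29 dB
N = −174 + 70.29 + 4.35 = −99.36 dBm
SNR = P_sig − N = −63.3 − (−99.36) = 36.06 dB → 36.1 dB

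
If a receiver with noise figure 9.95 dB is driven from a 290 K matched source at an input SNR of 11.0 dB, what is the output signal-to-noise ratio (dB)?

By definition F = SNR_in/SNR_out, so in dB: SNR_out = SNR_in − NF
SNR_out = 11.0 − 9.95 = 1.05 dB

1.05 dB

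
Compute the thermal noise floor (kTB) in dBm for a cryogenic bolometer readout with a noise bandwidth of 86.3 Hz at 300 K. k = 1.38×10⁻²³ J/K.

−154.5 dBm

P_n = kTB = 1.38×10⁻²³ × 300 × 8.63×10¹ = 3.57×10⁻¹⁹ W
In dBm: 10 log₁₀(3.57×10⁻¹⁹ / 10⁻³) = −154.5 dBm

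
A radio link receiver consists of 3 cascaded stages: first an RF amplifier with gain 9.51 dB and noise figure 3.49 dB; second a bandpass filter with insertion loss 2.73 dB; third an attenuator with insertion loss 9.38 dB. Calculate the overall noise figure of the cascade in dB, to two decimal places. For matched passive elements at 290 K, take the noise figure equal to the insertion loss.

Convert to linear (a loss of L dB is a gain of −L dB): F_i = 10^(NF_i/10), G_i = 10^(G_i,dB/10)
  Stage 1: F_1 = 10^(3.49/10) = 2.234, G_1 = 10^(9.51/10) = 8.933
  Stage 2: F_2 = 10^(2.73/10) = 1.875, G_2 = 10^(−2.73/10) = 0.5333
  Stage 3: F_3 = 10^(9.38/10) = 8.670, G_3 = 10^(−9.38/10) = 0.1153
Friis cascade:
  F = 2.234 + (1.875 − 1)/8.933 + (8.670 − 1)/4.764 = 3.941
NF = 10 log₁₀(3.941) = 5.96 dB

5.96 dB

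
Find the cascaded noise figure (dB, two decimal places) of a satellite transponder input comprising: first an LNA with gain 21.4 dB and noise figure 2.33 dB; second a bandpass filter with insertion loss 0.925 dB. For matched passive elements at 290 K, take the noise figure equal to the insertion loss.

Convert to linear (a loss of L dB is a gain of −L dB): F_i = 10^(NF_i/10), G_i = 10^(G_i,dB/10)
  Stage 1: F_1 = 10^(2.33/10) = 1.710, G_1 = 10^(21.4/10) = 138.0
  Stage 2: F_2 = 10^(0.925/10) = 1.237, G_2 = 10^(−0.925/10) = 0.8082
Friis cascade:
  F = 1.710 + (1.237 − 1)/138.0 = 1.712
NF = 10 log₁₀(1.712) = 2.33 dB

2.33 dB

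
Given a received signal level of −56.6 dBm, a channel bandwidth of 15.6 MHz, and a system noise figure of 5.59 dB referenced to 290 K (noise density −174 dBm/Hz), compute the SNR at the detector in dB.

39.9 dB

Noise floor: N = −174 + 10 log₁₀(B) + NF
10 log₁₀(1.56×10⁷) = 71.93 dB
N = −174 + 71.93 + 5.59 = −96.48 dBm
SNR = P_sig − N = −56.6 − (−96.48) = 39.88 dB → 39.9 dB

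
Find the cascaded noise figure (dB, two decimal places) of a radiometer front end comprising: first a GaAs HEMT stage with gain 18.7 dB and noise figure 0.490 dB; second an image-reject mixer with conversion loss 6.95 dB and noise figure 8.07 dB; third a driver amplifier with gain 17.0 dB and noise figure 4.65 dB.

Convert to linear (a loss of L dB is a gain of −L dB): F_i = 10^(NF_i/10), G_i = 10^(G_i,dB/10)
  Stage 1: F_1 = 10^(0.490/10) = 1.119, G_1 = 10^(18.7/10) = 74.13
  Stage 2: F_2 = 10^(8.07/10) = 6.412, G_2 = 10^(−6.95/10) = 0.2018
  Stage 3: F_3 = 10^(4.65/10) = 2.917, G_3 = 10^(17.0/10) = 50.12
Friis cascade:
  F = 1.119 + (6.412 − 1)/74.13 + (2.917 − 1)/14.96 = 1.321
NF = 10 log₁₀(1.321) = 1.21 dB

1.21 dB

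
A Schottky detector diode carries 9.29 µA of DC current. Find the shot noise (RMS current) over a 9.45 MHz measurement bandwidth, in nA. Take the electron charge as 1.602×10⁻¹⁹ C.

5.30 nA

I_n = √(2qI·B)
2qI·B = 2 × 1.602×10⁻¹⁹ × 9.29×10⁻⁶ × 9.45×10⁶ = 2.81×10⁻¹⁷ A²
I_n = √(2.81×10⁻¹⁷) = 5.30×10⁻⁹ A = 5.30 nA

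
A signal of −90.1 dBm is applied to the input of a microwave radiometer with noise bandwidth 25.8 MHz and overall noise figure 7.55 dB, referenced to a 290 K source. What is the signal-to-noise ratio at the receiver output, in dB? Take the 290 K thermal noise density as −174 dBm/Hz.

2.2 dB

Noise floor: N = −174 + 10 log₁₀(B) + NF
10 log₁₀(2.58×10⁷) = 74.12 dB
N = −174 + 74.12 + 7.55 = −92.33 dBm
SNR = P_sig − N = −90.1 − (−92.33) = 2.23 dB → 2.2 dB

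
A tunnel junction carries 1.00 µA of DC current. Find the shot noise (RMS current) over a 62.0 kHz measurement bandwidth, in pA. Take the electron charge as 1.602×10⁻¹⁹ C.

141 pA

I_n = √(2qI·B)
2qI·B = 2 × 1.602×10⁻¹⁹ × 1.00×10⁻⁶ × 6.20×10⁴ = 1.99×10⁻²⁰ A²
I_n = √(1.99×10⁻²⁰) = 1.41×10⁻¹⁰ A = 141 pA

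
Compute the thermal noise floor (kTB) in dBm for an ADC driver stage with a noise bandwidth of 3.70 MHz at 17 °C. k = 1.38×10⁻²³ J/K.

T = 17 °C + 273.15 = 290.15 K
P_n = kTB = 1.38×10⁻²³ × 290.15 × 3.70×10⁶ = 1.48×10⁻¹⁴ W
In dBm: 10 log₁₀(1.48×10⁻¹⁴ / 10⁻³) = −108.3 dBm

−108.3 dBm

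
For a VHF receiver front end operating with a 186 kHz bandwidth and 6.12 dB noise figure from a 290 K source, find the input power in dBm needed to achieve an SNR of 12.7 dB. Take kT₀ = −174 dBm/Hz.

Sensitivity = −174 + 10 log₁₀(B) + NF + SNR_min
= −174 + 52.7 + 6.12 + 12.7
= −102.48 dBm → −102.5 dBm

−102.5 dBm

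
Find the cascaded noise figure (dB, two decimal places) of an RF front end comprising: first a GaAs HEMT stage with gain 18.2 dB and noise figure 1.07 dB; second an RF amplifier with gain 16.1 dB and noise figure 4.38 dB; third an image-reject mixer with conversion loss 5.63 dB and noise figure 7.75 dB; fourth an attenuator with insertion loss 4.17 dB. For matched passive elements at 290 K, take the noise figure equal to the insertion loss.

1.17 dB

Convert to linear (a loss of L dB is a gain of −L dB): F_i = 10^(NF_i/10), G_i = 10^(G_i,dB/10)
  Stage 1: F_1 = 10^(1.07/10) = 1.279, G_1 = 10^(18.2/10) = 66.07
  Stage 2: F_2 = 10^(4.38/10) = 2.742, G_2 = 10^(16.1/10) = 40.74
  Stage 3: F_3 = 10^(7.75/10) = 5.957, G_3 = 10^(−5.63/10) = 0.2735
  Stage 4: F_4 = 10^(4.17/10) = 2.612, G_4 = 10^(−4.17/10) = 0.3828
Friis cascade:
  F = 1.279 + (2.742 − 1)/66.07 + (5.957 − 1)/2692 + (2.612 − 1)/736.2 = 1.310
NF = 10 log₁₀(1.310) = 1.17 dB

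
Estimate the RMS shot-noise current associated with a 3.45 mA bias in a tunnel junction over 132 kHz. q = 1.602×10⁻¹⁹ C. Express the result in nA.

12.1 nA

I_n = √(2qI·B)
2qI·B = 2 × 1.602×10⁻¹⁹ × 3.45×10⁻³ × 1.32×10⁵ = 1.46×10⁻¹⁶ A²
I_n = √(1.46×10⁻¹⁶) = 1.21×10⁻⁸ A = 12.1 nA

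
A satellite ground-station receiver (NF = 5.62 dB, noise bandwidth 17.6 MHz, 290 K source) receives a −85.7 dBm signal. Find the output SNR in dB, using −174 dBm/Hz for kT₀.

Noise floor: N = −174 + 10 log₁₀(B) + NF
10 log₁₀(1.76×10⁷) = 72.46 dB
N = −174 + 72.46 + 5.62 = −95.92 dBm
SNR = P_sig − N = −85.7 − (−95.92) = 10.22 dB → 10.2 dB

10.2 dB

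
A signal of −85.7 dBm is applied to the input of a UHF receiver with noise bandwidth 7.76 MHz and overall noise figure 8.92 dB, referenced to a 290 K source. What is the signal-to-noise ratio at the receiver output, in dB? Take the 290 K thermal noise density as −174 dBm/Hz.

10.5 dB

Noise floor: N = −174 + 10 log₁₀(B) + NF
10 log₁₀(7.76×10⁶) = 68.9 dB
N = −174 + 68.9 + 8.92 = −96.18 dBm
SNR = P_sig − N = −85.7 − (−96.18) = 10.48 dB → 10.5 dB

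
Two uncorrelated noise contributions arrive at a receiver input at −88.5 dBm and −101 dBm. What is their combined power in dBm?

Convert to linear, add, convert back:
P₁ = 1.41×10⁻¹² W, P₂ = 7.94×10⁻¹⁴ W
P_tot = 1.49×10⁻¹² W → 10 log₁₀(P_tot / 10⁻³) = −88.3 dBm

−88.3 dBm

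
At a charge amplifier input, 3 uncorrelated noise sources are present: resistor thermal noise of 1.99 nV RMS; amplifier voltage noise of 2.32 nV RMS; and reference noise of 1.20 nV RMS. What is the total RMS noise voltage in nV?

Uncorrelated sources add in power (mean-square): V_tot = √(ΣV_i²)
V_tot = √[(1.99×10⁻⁹)² + (2.32×10⁻⁹)² + (1.20×10⁻⁹)²] = 3.28×10⁻⁹ V = 3.28 nV

3.28 nV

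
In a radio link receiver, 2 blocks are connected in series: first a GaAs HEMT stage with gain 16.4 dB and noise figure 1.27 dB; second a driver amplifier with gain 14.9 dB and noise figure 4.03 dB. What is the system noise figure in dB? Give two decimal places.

Convert to linear (a loss of L dB is a gain of −L dB): F_i = 10^(NF_i/10), G_i = 10^(G_i,dB/10)
  Stage 1: F_1 = 10^(1.27/10) = 1.340, G_1 = 10^(16.4/10) = 43.65
  Stage 2: F_2 = 10^(4.03/10) = 2.529, G_2 = 10^(14.9/10) = 30.90
Friis cascade:
  F = 1.340 + (2.529 − 1)/43.65 = 1.375
NF = 10 log₁₀(1.375) = 1.38 dB

1.38 dB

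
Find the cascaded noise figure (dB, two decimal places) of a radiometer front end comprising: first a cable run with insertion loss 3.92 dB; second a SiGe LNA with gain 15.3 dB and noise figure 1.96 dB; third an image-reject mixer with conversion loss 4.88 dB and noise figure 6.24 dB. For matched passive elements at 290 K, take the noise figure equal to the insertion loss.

6.13 dB

Convert to linear (a loss of L dB is a gain of −L dB): F_i = 10^(NF_i/10), G_i = 10^(G_i,dB/10)
  Stage 1: F_1 = 10^(3.92/10) = 2.466, G_1 = 10^(−3.92/10) = 0.4055
  Stage 2: F_2 = 10^(1.96/10) = 1.570, G_2 = 10^(15.3/10) = 33.88
  Stage 3: F_3 = 10^(6.24/10) = 4.207, G_3 = 10^(−4.88/10) = 0.3251
Friis cascade:
  F = 2.466 + (1.570 − 1)/0.4055 + (4.207 − 1)/13.74 = 4.106
NF = 10 log₁₀(4.106) = 6.13 dB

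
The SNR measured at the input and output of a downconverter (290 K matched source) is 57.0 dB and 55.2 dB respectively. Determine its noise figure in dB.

NF (dB) = SNR_in(dB) − SNR_out(dB) when the source is at T₀
NF = 57.0 − 55.2 = 1.8 dB

1.8 dB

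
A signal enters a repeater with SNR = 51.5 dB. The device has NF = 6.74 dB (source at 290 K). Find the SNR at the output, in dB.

By definition F = SNR_in/SNR_out, so in dB: SNR_out = SNR_in − NF
SNR_out = 51.5 − 6.74 = 44.76 dB

44.76 dB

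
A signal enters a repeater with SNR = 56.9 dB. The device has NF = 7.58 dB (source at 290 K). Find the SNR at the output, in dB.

By definition F = SNR_in/SNR_out, so in dB: SNR_out = SNR_in − NF
SNR_out = 56.9 − 7.58 = 49.32 dB

49.32 dB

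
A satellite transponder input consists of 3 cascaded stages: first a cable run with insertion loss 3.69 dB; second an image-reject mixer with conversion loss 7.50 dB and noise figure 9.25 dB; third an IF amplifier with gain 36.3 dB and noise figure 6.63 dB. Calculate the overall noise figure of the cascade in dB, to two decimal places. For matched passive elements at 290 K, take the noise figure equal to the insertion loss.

18.26 dB

Convert to linear (a loss of L dB is a gain of −L dB): F_i = 10^(NF_i/10), G_i = 10^(G_i,dB/10)
  Stage 1: F_1 = 10^(3.69/10) = 2.339, G_1 = 10^(−3.69/10) = 0.4276
  Stage 2: F_2 = 10^(9.25/10) = 8.414, G_2 = 10^(−7.50/10) = 0.1778
  Stage 3: F_3 = 10^(6.63/10) = 4.603, G_3 = 10^(36.3/10) = 4266
Friis cascade:
  F = 2.339 + (8.414 − 1)/0.4276 + (4.603 − 1)/0.07603 = 67.06
NF = 10 log₁₀(67.06) = 18.26 dB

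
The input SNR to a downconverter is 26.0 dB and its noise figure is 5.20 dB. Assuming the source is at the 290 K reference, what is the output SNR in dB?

20.80 dB

By definition F = SNR_in/SNR_out, so in dB: SNR_out = SNR_in − NF
SNR_out = 26.0 − 5.20 = 20.80 dB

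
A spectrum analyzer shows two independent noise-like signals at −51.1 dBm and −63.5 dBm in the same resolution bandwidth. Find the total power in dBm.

Convert to linear, add, convert back:
P₁ = 7.76×10⁻⁹ W, P₂ = 4.47×10⁻¹⁰ W
P_tot = 8.21×10⁻⁹ W → 10 log₁₀(P_tot / 10⁻³) = −50.9 dBm

−50.9 dBm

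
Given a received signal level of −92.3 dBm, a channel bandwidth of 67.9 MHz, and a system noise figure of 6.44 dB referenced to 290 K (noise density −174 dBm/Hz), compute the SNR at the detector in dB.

−3.1 dB

Noise floor: N = −174 + 10 log₁₀(B) + NF
10 log₁₀(6.79×10⁷) = 78.32 dB
N = −174 + 78.32 + 6.44 = −89.24 dBm
SNR = P_sig − N = −92.3 − (−89.24) = −3.06 dB → −3.1 dB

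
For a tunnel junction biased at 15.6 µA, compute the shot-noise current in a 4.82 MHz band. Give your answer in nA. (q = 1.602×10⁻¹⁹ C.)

4.91 nA

I_n = √(2qI·B)
2qI·B = 2 × 1.602×10⁻¹⁹ × 1.56×10⁻⁵ × 4.82×10⁶ = 2.41×10⁻¹⁷ A²
I_n = √(2.41×10⁻¹⁷) = 4.91×10⁻⁹ A = 4.91 nA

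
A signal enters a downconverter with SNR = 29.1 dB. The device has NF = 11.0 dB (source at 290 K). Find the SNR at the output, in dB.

By definition F = SNR_in/SNR_out, so in dB: SNR_out = SNR_in − NF
SNR_out = 29.1 − 11.0 = 18.1 dB

18.1 dB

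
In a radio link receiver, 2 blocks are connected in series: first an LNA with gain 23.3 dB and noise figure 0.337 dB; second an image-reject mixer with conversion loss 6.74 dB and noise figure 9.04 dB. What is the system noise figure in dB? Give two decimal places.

Convert to linear (a loss of L dB is a gain of −L dB): F_i = 10^(NF_i/10), G_i = 10^(G_i,dB/10)
  Stage 1: F_1 = 10^(0.337/10) = 1.081, G_1 = 10^(23.3/10) = 213.8
  Stage 2: F_2 = 10^(9.04/10) = 8.017, G_2 = 10^(−6.74/10) = 0.2118
Friis cascade:
  F = 1.081 + (8.017 − 1)/213.8 = 1.114
NF = 10 log₁₀(1.114) = 0.47 dB

0.47 dB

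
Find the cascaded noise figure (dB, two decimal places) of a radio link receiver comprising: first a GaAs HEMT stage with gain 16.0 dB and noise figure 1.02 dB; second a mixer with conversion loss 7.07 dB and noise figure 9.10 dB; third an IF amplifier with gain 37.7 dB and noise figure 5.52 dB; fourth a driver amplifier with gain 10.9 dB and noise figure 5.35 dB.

2.48 dB

Convert to linear (a loss of L dB is a gain of −L dB): F_i = 10^(NF_i/10), G_i = 10^(G_i,dB/10)
  Stage 1: F_1 = 10^(1.02/10) = 1.265, G_1 = 10^(16.0/10) = 39.81
  Stage 2: F_2 = 10^(9.10/10) = 8.128, G_2 = 10^(−7.07/10) = 0.1963
  Stage 3: F_3 = 10^(5.52/10) = 3.565, G_3 = 10^(37.7/10) = 5888
  Stage 4: F_4 = 10^(5.35/10) = 3.428, G_4 = 10^(10.9/10) = 12.30
Friis cascade:
  F = 1.265 + (8.128 − 1)/39.81 + (3.565 − 1)/7.816 + (3.428 − 1)/4.603×10⁴ = 1.772
NF = 10 log₁₀(1.772) = 2.48 dB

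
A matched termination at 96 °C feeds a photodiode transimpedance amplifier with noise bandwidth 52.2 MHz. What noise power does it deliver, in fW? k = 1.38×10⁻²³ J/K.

T = 96 °C + 273.15 = 369.15 K
P_n = kTB = 1.38×10⁻²³ × 369.15 × 5.22×10⁷ = 2.66×10⁻¹³ W = 266 fW

266 fW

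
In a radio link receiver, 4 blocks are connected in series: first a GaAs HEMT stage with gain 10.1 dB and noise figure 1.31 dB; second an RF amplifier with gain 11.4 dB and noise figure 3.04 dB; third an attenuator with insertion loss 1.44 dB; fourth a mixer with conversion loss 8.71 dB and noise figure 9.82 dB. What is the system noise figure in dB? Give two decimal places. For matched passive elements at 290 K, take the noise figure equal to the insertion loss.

Convert to linear (a loss of L dB is a gain of −L dB): F_i = 10^(NF_i/10), G_i = 10^(G_i,dB/10)
  Stage 1: F_1 = 10^(1.31/10) = 1.352, G_1 = 10^(10.1/10) = 10.23
  Stage 2: F_2 = 10^(3.04/10) = 2.014, G_2 = 10^(11.4/10) = 13.80
  Stage 3: F_3 = 10^(1.44/10) = 1.393, G_3 = 10^(−1.44/10) = 0.7178
  Stage 4: F_4 = 10^(9.82/10) = 9.594, G_4 = 10^(−8.71/10) = 0.1346
Friis cascade:
  F = 1.352 + (2.014 − 1)/10.23 + (1.393 − 1)/141.3 + (9.594 − 1)/101.4 = 1.539
NF = 10 log₁₀(1.539) = 1.87 dB

1.87 dB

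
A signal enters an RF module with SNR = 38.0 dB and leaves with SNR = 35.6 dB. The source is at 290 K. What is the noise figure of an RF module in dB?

NF (dB) = SNR_in(dB) − SNR_out(dB) when the source is at T₀
NF = 38.0 − 35.6 = 2.4 dB

2.4 dB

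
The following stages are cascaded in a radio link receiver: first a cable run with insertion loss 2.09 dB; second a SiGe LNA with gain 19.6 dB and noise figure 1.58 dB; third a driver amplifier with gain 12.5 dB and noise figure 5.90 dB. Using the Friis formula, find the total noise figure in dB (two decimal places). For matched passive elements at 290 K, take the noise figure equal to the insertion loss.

3.76 dB

Convert to linear (a loss of L dB is a gain of −L dB): F_i = 10^(NF_i/10), G_i = 10^(G_i,dB/10)
  Stage 1: F_1 = 10^(2.09/10) = 1.618, G_1 = 10^(−2.09/10) = 0.6180
  Stage 2: F_2 = 10^(1.58/10) = 1.439, G_2 = 10^(19.6/10) = 91.20
  Stage 3: F_3 = 10^(5.90/10) = 3.890, G_3 = 10^(12.5/10) = 17.78
Friis cascade:
  F = 1.618 + (1.439 − 1)/0.6180 + (3.890 − 1)/56.36 = 2.379
NF = 10 log₁₀(2.379) = 3.76 dB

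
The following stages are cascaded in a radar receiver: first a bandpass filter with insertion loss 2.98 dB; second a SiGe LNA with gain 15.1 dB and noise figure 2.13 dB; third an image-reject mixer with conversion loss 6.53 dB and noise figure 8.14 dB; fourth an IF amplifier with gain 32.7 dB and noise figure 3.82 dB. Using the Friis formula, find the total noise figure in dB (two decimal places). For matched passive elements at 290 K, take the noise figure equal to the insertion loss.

Convert to linear (a loss of L dB is a gain of −L dB): F_i = 10^(NF_i/10), G_i = 10^(G_i,dB/10)
  Stage 1: F_1 = 10^(2.98/10) = 1.986, G_1 = 10^(−2.98/10) = 0.5035
  Stage 2: F_2 = 10^(2.13/10) = 1.633, G_2 = 10^(15.1/10) = 32.36
  Stage 3: F_3 = 10^(8.14/10) = 6.516, G_3 = 10^(−6.53/10) = 0.2223
  Stage 4: F_4 = 10^(3.82/10) = 2.410, G_4 = 10^(32.7/10) = 1862
Friis cascade:
  F = 1.986 + (1.633 − 1)/0.5035 + (6.516 − 1)/16.29 + (2.410 − 1)/3.622 = 3.971
NF = 10 log₁₀(3.971) = 5.99 dB

5.99 dB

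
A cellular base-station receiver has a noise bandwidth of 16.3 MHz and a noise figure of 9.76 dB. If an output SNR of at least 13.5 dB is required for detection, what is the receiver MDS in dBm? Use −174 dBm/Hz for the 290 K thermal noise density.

−78.6 dBm

Sensitivity = −174 + 10 log₁₀(B) + NF + SNR_min
= −174 + 72.12 + 9.76 + 13.5
= −78.62 dBm → −78.6 dBm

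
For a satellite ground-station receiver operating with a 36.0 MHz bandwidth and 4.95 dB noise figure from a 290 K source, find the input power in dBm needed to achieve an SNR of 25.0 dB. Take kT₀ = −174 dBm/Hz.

Sensitivity = −174 + 10 log₁₀(B) + NF + SNR_min
= −174 + 75.56 + 4.95 + 25.0
= −68.49 dBm → −68.5 dBm

−68.5 dBm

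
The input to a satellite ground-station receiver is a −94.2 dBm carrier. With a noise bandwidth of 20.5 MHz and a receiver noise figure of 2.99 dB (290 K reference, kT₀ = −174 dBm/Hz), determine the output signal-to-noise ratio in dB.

Noise floor: N = −174 + 10 log₁₀(B) + NF
10 log₁₀(2.05×10⁷) = 73.12 dB
N = −174 + 73.12 + 2.99 = −97.89 dBm
SNR = P_sig − N = −94.2 − (−97.89) = 3.69 dB → 3.7 dB

3.7 dB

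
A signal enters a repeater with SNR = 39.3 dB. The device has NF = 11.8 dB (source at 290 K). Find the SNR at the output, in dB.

By definition F = SNR_in/SNR_out, so in dB: SNR_out = SNR_in − NF
SNR_out = 39.3 − 11.8 = 27.5 dB

27.5 dB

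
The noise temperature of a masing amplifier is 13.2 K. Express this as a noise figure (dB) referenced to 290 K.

F = 1 + T_e/T₀ = 1 + 13.2/290 = 1.04552
NF = 10 log₁₀(1.04552) = 0.193 dB

0.193 dB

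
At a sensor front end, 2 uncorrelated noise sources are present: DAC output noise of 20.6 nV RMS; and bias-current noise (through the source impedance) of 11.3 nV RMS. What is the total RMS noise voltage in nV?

23.5 nV

Uncorrelated sources add in power (mean-square): V_tot = √(ΣV_i²)
V_tot = √[(2.06×10⁻⁸)² + (1.13×10⁻⁸)²] = 2.35×10⁻⁸ V = 23.5 nV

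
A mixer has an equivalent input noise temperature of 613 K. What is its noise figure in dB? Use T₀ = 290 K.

4.93 dB

F = 1 + T_e/T₀ = 1 + 613/290 = 3.11379
NF = 10 log₁₀(3.11379) = 4.93 dB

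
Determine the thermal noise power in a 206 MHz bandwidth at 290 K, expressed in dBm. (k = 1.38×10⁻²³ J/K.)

−90.8 dBm

P_n = kTB = 1.38×10⁻²³ × 290 × 2.06×10⁸ = 8.24×10⁻¹³ W
In dBm: 10 log₁₀(8.24×10⁻¹³ / 10⁻³) = −90.8 dBm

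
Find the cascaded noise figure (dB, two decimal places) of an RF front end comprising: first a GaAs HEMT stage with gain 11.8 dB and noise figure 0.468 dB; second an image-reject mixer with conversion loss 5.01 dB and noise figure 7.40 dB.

1.49 dB

Convert to linear (a loss of L dB is a gain of −L dB): F_i = 10^(NF_i/10), G_i = 10^(G_i,dB/10)
  Stage 1: F_1 = 10^(0.468/10) = 1.114, G_1 = 10^(11.8/10) = 15.14
  Stage 2: F_2 = 10^(7.40/10) = 5.495, G_2 = 10^(−5.01/10) = 0.3155
Friis cascade:
  F = 1.114 + (5.495 − 1)/15.14 = 1.411
NF = 10 log₁₀(1.411) = 1.49 dB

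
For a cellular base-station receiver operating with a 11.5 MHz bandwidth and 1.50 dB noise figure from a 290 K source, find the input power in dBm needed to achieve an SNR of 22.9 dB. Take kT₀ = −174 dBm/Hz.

−79.0 dBm

Sensitivity = −174 + 10 log₁₀(B) + NF + SNR_min
= −174 + 70.61 + 1.50 + 22.9
= −78.99 dBm → −79.0 dBm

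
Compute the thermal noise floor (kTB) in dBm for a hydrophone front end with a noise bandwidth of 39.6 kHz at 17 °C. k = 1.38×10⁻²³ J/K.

T = 17 °C + 273.15 = 290.15 K
P_n = kTB = 1.38×10⁻²³ × 290.15 × 3.96×10⁴ = 1.59×10⁻¹⁶ W
In dBm: 10 log₁₀(1.59×10⁻¹⁶ / 10⁻³) = −128.0 dBm

−128.0 dBm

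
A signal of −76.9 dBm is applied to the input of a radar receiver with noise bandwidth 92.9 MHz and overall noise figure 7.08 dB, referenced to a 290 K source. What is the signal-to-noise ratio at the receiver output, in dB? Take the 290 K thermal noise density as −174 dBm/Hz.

Noise floor: N = −174 + 10 log₁₀(B) + NF
10 log₁₀(9.29×10⁷) = 79.68 dB
N = −174 + 79.68 + 7.08 = −87.24 dBm
SNR = P_sig − N = −76.9 − (−87.24) = 10.34 dB → 10.3 dB

10.3 dB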